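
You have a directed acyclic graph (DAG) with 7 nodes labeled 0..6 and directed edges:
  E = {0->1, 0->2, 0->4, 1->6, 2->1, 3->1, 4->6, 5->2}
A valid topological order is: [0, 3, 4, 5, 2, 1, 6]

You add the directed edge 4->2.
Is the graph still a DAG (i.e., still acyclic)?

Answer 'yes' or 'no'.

Answer: yes

Derivation:
Given toposort: [0, 3, 4, 5, 2, 1, 6]
Position of 4: index 2; position of 2: index 4
New edge 4->2: forward
Forward edge: respects the existing order. Still a DAG, same toposort still valid.
Still a DAG? yes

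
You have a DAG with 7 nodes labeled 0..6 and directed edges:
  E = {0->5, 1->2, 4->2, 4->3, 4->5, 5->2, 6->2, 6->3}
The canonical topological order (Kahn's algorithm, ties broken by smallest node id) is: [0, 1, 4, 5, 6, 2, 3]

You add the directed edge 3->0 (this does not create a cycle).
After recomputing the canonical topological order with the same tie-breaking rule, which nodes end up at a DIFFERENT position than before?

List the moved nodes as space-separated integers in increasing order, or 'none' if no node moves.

Answer: 0 1 2 3 4 5 6

Derivation:
Old toposort: [0, 1, 4, 5, 6, 2, 3]
Added edge 3->0
Recompute Kahn (smallest-id tiebreak):
  initial in-degrees: [1, 0, 4, 2, 0, 2, 0]
  ready (indeg=0): [1, 4, 6]
  pop 1: indeg[2]->3 | ready=[4, 6] | order so far=[1]
  pop 4: indeg[2]->2; indeg[3]->1; indeg[5]->1 | ready=[6] | order so far=[1, 4]
  pop 6: indeg[2]->1; indeg[3]->0 | ready=[3] | order so far=[1, 4, 6]
  pop 3: indeg[0]->0 | ready=[0] | order so far=[1, 4, 6, 3]
  pop 0: indeg[5]->0 | ready=[5] | order so far=[1, 4, 6, 3, 0]
  pop 5: indeg[2]->0 | ready=[2] | order so far=[1, 4, 6, 3, 0, 5]
  pop 2: no out-edges | ready=[] | order so far=[1, 4, 6, 3, 0, 5, 2]
New canonical toposort: [1, 4, 6, 3, 0, 5, 2]
Compare positions:
  Node 0: index 0 -> 4 (moved)
  Node 1: index 1 -> 0 (moved)
  Node 2: index 5 -> 6 (moved)
  Node 3: index 6 -> 3 (moved)
  Node 4: index 2 -> 1 (moved)
  Node 5: index 3 -> 5 (moved)
  Node 6: index 4 -> 2 (moved)
Nodes that changed position: 0 1 2 3 4 5 6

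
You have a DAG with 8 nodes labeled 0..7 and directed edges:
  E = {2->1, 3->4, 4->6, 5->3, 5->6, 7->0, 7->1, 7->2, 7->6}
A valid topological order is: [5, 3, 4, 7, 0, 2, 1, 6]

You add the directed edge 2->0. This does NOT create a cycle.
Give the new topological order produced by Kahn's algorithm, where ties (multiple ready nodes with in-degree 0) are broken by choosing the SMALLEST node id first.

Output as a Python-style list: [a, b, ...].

Old toposort: [5, 3, 4, 7, 0, 2, 1, 6]
Added edge: 2->0
Position of 2 (5) > position of 0 (4). Must reorder: 2 must now come before 0.
Run Kahn's algorithm (break ties by smallest node id):
  initial in-degrees: [2, 2, 1, 1, 1, 0, 3, 0]
  ready (indeg=0): [5, 7]
  pop 5: indeg[3]->0; indeg[6]->2 | ready=[3, 7] | order so far=[5]
  pop 3: indeg[4]->0 | ready=[4, 7] | order so far=[5, 3]
  pop 4: indeg[6]->1 | ready=[7] | order so far=[5, 3, 4]
  pop 7: indeg[0]->1; indeg[1]->1; indeg[2]->0; indeg[6]->0 | ready=[2, 6] | order so far=[5, 3, 4, 7]
  pop 2: indeg[0]->0; indeg[1]->0 | ready=[0, 1, 6] | order so far=[5, 3, 4, 7, 2]
  pop 0: no out-edges | ready=[1, 6] | order so far=[5, 3, 4, 7, 2, 0]
  pop 1: no out-edges | ready=[6] | order so far=[5, 3, 4, 7, 2, 0, 1]
  pop 6: no out-edges | ready=[] | order so far=[5, 3, 4, 7, 2, 0, 1, 6]
  Result: [5, 3, 4, 7, 2, 0, 1, 6]

Answer: [5, 3, 4, 7, 2, 0, 1, 6]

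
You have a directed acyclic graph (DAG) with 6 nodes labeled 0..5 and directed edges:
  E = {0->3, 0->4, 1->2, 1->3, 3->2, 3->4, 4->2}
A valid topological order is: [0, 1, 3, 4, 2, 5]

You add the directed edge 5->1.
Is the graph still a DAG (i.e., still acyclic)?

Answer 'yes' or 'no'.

Given toposort: [0, 1, 3, 4, 2, 5]
Position of 5: index 5; position of 1: index 1
New edge 5->1: backward (u after v in old order)
Backward edge: old toposort is now invalid. Check if this creates a cycle.
Does 1 already reach 5? Reachable from 1: [1, 2, 3, 4]. NO -> still a DAG (reorder needed).
Still a DAG? yes

Answer: yes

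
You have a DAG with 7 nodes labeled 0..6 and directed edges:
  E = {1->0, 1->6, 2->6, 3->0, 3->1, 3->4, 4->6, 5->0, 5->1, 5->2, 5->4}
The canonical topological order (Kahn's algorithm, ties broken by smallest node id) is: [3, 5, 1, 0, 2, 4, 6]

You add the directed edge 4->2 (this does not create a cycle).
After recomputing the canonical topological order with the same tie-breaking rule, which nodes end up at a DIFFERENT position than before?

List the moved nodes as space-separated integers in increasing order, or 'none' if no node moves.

Old toposort: [3, 5, 1, 0, 2, 4, 6]
Added edge 4->2
Recompute Kahn (smallest-id tiebreak):
  initial in-degrees: [3, 2, 2, 0, 2, 0, 3]
  ready (indeg=0): [3, 5]
  pop 3: indeg[0]->2; indeg[1]->1; indeg[4]->1 | ready=[5] | order so far=[3]
  pop 5: indeg[0]->1; indeg[1]->0; indeg[2]->1; indeg[4]->0 | ready=[1, 4] | order so far=[3, 5]
  pop 1: indeg[0]->0; indeg[6]->2 | ready=[0, 4] | order so far=[3, 5, 1]
  pop 0: no out-edges | ready=[4] | order so far=[3, 5, 1, 0]
  pop 4: indeg[2]->0; indeg[6]->1 | ready=[2] | order so far=[3, 5, 1, 0, 4]
  pop 2: indeg[6]->0 | ready=[6] | order so far=[3, 5, 1, 0, 4, 2]
  pop 6: no out-edges | ready=[] | order so far=[3, 5, 1, 0, 4, 2, 6]
New canonical toposort: [3, 5, 1, 0, 4, 2, 6]
Compare positions:
  Node 0: index 3 -> 3 (same)
  Node 1: index 2 -> 2 (same)
  Node 2: index 4 -> 5 (moved)
  Node 3: index 0 -> 0 (same)
  Node 4: index 5 -> 4 (moved)
  Node 5: index 1 -> 1 (same)
  Node 6: index 6 -> 6 (same)
Nodes that changed position: 2 4

Answer: 2 4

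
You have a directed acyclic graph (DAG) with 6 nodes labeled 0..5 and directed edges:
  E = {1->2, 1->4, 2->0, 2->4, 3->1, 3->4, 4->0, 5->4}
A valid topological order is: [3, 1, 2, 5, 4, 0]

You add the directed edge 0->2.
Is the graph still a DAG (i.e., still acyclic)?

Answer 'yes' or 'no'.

Answer: no

Derivation:
Given toposort: [3, 1, 2, 5, 4, 0]
Position of 0: index 5; position of 2: index 2
New edge 0->2: backward (u after v in old order)
Backward edge: old toposort is now invalid. Check if this creates a cycle.
Does 2 already reach 0? Reachable from 2: [0, 2, 4]. YES -> cycle!
Still a DAG? no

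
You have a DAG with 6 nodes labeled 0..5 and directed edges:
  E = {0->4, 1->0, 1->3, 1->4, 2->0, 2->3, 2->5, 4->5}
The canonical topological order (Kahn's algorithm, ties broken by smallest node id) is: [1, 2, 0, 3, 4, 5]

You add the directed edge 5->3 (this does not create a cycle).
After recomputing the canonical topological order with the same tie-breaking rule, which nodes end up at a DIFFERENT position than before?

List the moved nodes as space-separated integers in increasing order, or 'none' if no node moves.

Answer: 3 4 5

Derivation:
Old toposort: [1, 2, 0, 3, 4, 5]
Added edge 5->3
Recompute Kahn (smallest-id tiebreak):
  initial in-degrees: [2, 0, 0, 3, 2, 2]
  ready (indeg=0): [1, 2]
  pop 1: indeg[0]->1; indeg[3]->2; indeg[4]->1 | ready=[2] | order so far=[1]
  pop 2: indeg[0]->0; indeg[3]->1; indeg[5]->1 | ready=[0] | order so far=[1, 2]
  pop 0: indeg[4]->0 | ready=[4] | order so far=[1, 2, 0]
  pop 4: indeg[5]->0 | ready=[5] | order so far=[1, 2, 0, 4]
  pop 5: indeg[3]->0 | ready=[3] | order so far=[1, 2, 0, 4, 5]
  pop 3: no out-edges | ready=[] | order so far=[1, 2, 0, 4, 5, 3]
New canonical toposort: [1, 2, 0, 4, 5, 3]
Compare positions:
  Node 0: index 2 -> 2 (same)
  Node 1: index 0 -> 0 (same)
  Node 2: index 1 -> 1 (same)
  Node 3: index 3 -> 5 (moved)
  Node 4: index 4 -> 3 (moved)
  Node 5: index 5 -> 4 (moved)
Nodes that changed position: 3 4 5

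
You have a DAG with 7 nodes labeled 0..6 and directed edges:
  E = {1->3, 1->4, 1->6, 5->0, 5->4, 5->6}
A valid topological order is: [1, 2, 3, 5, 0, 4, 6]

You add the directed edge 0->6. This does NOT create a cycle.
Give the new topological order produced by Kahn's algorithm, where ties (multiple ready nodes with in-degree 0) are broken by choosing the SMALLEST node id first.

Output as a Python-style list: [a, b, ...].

Old toposort: [1, 2, 3, 5, 0, 4, 6]
Added edge: 0->6
Position of 0 (4) < position of 6 (6). Old order still valid.
Run Kahn's algorithm (break ties by smallest node id):
  initial in-degrees: [1, 0, 0, 1, 2, 0, 3]
  ready (indeg=0): [1, 2, 5]
  pop 1: indeg[3]->0; indeg[4]->1; indeg[6]->2 | ready=[2, 3, 5] | order so far=[1]
  pop 2: no out-edges | ready=[3, 5] | order so far=[1, 2]
  pop 3: no out-edges | ready=[5] | order so far=[1, 2, 3]
  pop 5: indeg[0]->0; indeg[4]->0; indeg[6]->1 | ready=[0, 4] | order so far=[1, 2, 3, 5]
  pop 0: indeg[6]->0 | ready=[4, 6] | order so far=[1, 2, 3, 5, 0]
  pop 4: no out-edges | ready=[6] | order so far=[1, 2, 3, 5, 0, 4]
  pop 6: no out-edges | ready=[] | order so far=[1, 2, 3, 5, 0, 4, 6]
  Result: [1, 2, 3, 5, 0, 4, 6]

Answer: [1, 2, 3, 5, 0, 4, 6]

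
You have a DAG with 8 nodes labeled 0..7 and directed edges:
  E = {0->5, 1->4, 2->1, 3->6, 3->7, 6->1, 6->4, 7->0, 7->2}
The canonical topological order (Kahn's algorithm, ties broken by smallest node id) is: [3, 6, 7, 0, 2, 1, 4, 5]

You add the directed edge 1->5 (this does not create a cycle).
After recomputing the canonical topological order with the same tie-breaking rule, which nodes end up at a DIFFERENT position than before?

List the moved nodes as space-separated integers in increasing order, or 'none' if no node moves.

Answer: none

Derivation:
Old toposort: [3, 6, 7, 0, 2, 1, 4, 5]
Added edge 1->5
Recompute Kahn (smallest-id tiebreak):
  initial in-degrees: [1, 2, 1, 0, 2, 2, 1, 1]
  ready (indeg=0): [3]
  pop 3: indeg[6]->0; indeg[7]->0 | ready=[6, 7] | order so far=[3]
  pop 6: indeg[1]->1; indeg[4]->1 | ready=[7] | order so far=[3, 6]
  pop 7: indeg[0]->0; indeg[2]->0 | ready=[0, 2] | order so far=[3, 6, 7]
  pop 0: indeg[5]->1 | ready=[2] | order so far=[3, 6, 7, 0]
  pop 2: indeg[1]->0 | ready=[1] | order so far=[3, 6, 7, 0, 2]
  pop 1: indeg[4]->0; indeg[5]->0 | ready=[4, 5] | order so far=[3, 6, 7, 0, 2, 1]
  pop 4: no out-edges | ready=[5] | order so far=[3, 6, 7, 0, 2, 1, 4]
  pop 5: no out-edges | ready=[] | order so far=[3, 6, 7, 0, 2, 1, 4, 5]
New canonical toposort: [3, 6, 7, 0, 2, 1, 4, 5]
Compare positions:
  Node 0: index 3 -> 3 (same)
  Node 1: index 5 -> 5 (same)
  Node 2: index 4 -> 4 (same)
  Node 3: index 0 -> 0 (same)
  Node 4: index 6 -> 6 (same)
  Node 5: index 7 -> 7 (same)
  Node 6: index 1 -> 1 (same)
  Node 7: index 2 -> 2 (same)
Nodes that changed position: none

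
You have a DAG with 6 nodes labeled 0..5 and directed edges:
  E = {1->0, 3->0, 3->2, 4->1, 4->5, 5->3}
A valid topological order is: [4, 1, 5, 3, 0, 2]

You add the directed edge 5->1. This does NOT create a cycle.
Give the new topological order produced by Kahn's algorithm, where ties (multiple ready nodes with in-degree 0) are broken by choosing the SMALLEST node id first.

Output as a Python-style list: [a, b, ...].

Answer: [4, 5, 1, 3, 0, 2]

Derivation:
Old toposort: [4, 1, 5, 3, 0, 2]
Added edge: 5->1
Position of 5 (2) > position of 1 (1). Must reorder: 5 must now come before 1.
Run Kahn's algorithm (break ties by smallest node id):
  initial in-degrees: [2, 2, 1, 1, 0, 1]
  ready (indeg=0): [4]
  pop 4: indeg[1]->1; indeg[5]->0 | ready=[5] | order so far=[4]
  pop 5: indeg[1]->0; indeg[3]->0 | ready=[1, 3] | order so far=[4, 5]
  pop 1: indeg[0]->1 | ready=[3] | order so far=[4, 5, 1]
  pop 3: indeg[0]->0; indeg[2]->0 | ready=[0, 2] | order so far=[4, 5, 1, 3]
  pop 0: no out-edges | ready=[2] | order so far=[4, 5, 1, 3, 0]
  pop 2: no out-edges | ready=[] | order so far=[4, 5, 1, 3, 0, 2]
  Result: [4, 5, 1, 3, 0, 2]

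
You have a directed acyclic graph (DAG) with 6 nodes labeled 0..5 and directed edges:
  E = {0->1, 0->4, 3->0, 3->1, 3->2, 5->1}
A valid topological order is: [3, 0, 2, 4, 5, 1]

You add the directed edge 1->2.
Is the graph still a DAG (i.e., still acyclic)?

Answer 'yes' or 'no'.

Answer: yes

Derivation:
Given toposort: [3, 0, 2, 4, 5, 1]
Position of 1: index 5; position of 2: index 2
New edge 1->2: backward (u after v in old order)
Backward edge: old toposort is now invalid. Check if this creates a cycle.
Does 2 already reach 1? Reachable from 2: [2]. NO -> still a DAG (reorder needed).
Still a DAG? yes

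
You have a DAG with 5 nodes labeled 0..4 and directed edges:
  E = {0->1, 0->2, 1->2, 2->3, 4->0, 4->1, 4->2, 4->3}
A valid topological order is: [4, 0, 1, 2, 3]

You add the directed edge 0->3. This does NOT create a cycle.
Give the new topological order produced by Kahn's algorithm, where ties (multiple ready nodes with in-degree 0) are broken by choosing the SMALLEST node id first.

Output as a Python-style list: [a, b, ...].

Old toposort: [4, 0, 1, 2, 3]
Added edge: 0->3
Position of 0 (1) < position of 3 (4). Old order still valid.
Run Kahn's algorithm (break ties by smallest node id):
  initial in-degrees: [1, 2, 3, 3, 0]
  ready (indeg=0): [4]
  pop 4: indeg[0]->0; indeg[1]->1; indeg[2]->2; indeg[3]->2 | ready=[0] | order so far=[4]
  pop 0: indeg[1]->0; indeg[2]->1; indeg[3]->1 | ready=[1] | order so far=[4, 0]
  pop 1: indeg[2]->0 | ready=[2] | order so far=[4, 0, 1]
  pop 2: indeg[3]->0 | ready=[3] | order so far=[4, 0, 1, 2]
  pop 3: no out-edges | ready=[] | order so far=[4, 0, 1, 2, 3]
  Result: [4, 0, 1, 2, 3]

Answer: [4, 0, 1, 2, 3]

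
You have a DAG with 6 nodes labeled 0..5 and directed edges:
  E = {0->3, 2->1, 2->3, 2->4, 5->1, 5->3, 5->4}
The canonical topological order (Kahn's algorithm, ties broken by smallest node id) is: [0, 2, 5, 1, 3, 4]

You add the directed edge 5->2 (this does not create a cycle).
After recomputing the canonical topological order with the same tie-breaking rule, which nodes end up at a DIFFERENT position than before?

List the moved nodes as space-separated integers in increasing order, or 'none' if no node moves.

Old toposort: [0, 2, 5, 1, 3, 4]
Added edge 5->2
Recompute Kahn (smallest-id tiebreak):
  initial in-degrees: [0, 2, 1, 3, 2, 0]
  ready (indeg=0): [0, 5]
  pop 0: indeg[3]->2 | ready=[5] | order so far=[0]
  pop 5: indeg[1]->1; indeg[2]->0; indeg[3]->1; indeg[4]->1 | ready=[2] | order so far=[0, 5]
  pop 2: indeg[1]->0; indeg[3]->0; indeg[4]->0 | ready=[1, 3, 4] | order so far=[0, 5, 2]
  pop 1: no out-edges | ready=[3, 4] | order so far=[0, 5, 2, 1]
  pop 3: no out-edges | ready=[4] | order so far=[0, 5, 2, 1, 3]
  pop 4: no out-edges | ready=[] | order so far=[0, 5, 2, 1, 3, 4]
New canonical toposort: [0, 5, 2, 1, 3, 4]
Compare positions:
  Node 0: index 0 -> 0 (same)
  Node 1: index 3 -> 3 (same)
  Node 2: index 1 -> 2 (moved)
  Node 3: index 4 -> 4 (same)
  Node 4: index 5 -> 5 (same)
  Node 5: index 2 -> 1 (moved)
Nodes that changed position: 2 5

Answer: 2 5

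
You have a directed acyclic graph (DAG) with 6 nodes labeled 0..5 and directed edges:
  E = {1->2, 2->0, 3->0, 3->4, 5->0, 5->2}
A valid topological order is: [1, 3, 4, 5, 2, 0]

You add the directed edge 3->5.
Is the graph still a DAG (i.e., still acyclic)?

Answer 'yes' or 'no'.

Answer: yes

Derivation:
Given toposort: [1, 3, 4, 5, 2, 0]
Position of 3: index 1; position of 5: index 3
New edge 3->5: forward
Forward edge: respects the existing order. Still a DAG, same toposort still valid.
Still a DAG? yes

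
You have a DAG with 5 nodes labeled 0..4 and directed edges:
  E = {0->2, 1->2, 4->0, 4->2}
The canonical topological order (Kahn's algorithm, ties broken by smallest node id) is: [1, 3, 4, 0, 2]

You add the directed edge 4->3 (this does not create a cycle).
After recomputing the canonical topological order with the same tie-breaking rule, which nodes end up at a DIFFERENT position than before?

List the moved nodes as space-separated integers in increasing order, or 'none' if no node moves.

Old toposort: [1, 3, 4, 0, 2]
Added edge 4->3
Recompute Kahn (smallest-id tiebreak):
  initial in-degrees: [1, 0, 3, 1, 0]
  ready (indeg=0): [1, 4]
  pop 1: indeg[2]->2 | ready=[4] | order so far=[1]
  pop 4: indeg[0]->0; indeg[2]->1; indeg[3]->0 | ready=[0, 3] | order so far=[1, 4]
  pop 0: indeg[2]->0 | ready=[2, 3] | order so far=[1, 4, 0]
  pop 2: no out-edges | ready=[3] | order so far=[1, 4, 0, 2]
  pop 3: no out-edges | ready=[] | order so far=[1, 4, 0, 2, 3]
New canonical toposort: [1, 4, 0, 2, 3]
Compare positions:
  Node 0: index 3 -> 2 (moved)
  Node 1: index 0 -> 0 (same)
  Node 2: index 4 -> 3 (moved)
  Node 3: index 1 -> 4 (moved)
  Node 4: index 2 -> 1 (moved)
Nodes that changed position: 0 2 3 4

Answer: 0 2 3 4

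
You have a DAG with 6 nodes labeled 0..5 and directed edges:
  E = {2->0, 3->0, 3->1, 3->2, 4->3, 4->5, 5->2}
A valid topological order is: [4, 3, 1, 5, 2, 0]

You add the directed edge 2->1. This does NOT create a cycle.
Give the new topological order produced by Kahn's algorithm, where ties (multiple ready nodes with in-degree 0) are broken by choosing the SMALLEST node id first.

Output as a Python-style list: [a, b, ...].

Answer: [4, 3, 5, 2, 0, 1]

Derivation:
Old toposort: [4, 3, 1, 5, 2, 0]
Added edge: 2->1
Position of 2 (4) > position of 1 (2). Must reorder: 2 must now come before 1.
Run Kahn's algorithm (break ties by smallest node id):
  initial in-degrees: [2, 2, 2, 1, 0, 1]
  ready (indeg=0): [4]
  pop 4: indeg[3]->0; indeg[5]->0 | ready=[3, 5] | order so far=[4]
  pop 3: indeg[0]->1; indeg[1]->1; indeg[2]->1 | ready=[5] | order so far=[4, 3]
  pop 5: indeg[2]->0 | ready=[2] | order so far=[4, 3, 5]
  pop 2: indeg[0]->0; indeg[1]->0 | ready=[0, 1] | order so far=[4, 3, 5, 2]
  pop 0: no out-edges | ready=[1] | order so far=[4, 3, 5, 2, 0]
  pop 1: no out-edges | ready=[] | order so far=[4, 3, 5, 2, 0, 1]
  Result: [4, 3, 5, 2, 0, 1]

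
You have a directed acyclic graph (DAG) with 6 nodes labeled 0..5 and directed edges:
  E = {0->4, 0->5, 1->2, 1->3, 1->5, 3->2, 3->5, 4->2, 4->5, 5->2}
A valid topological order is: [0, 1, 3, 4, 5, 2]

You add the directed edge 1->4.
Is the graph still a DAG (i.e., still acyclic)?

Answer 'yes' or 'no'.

Given toposort: [0, 1, 3, 4, 5, 2]
Position of 1: index 1; position of 4: index 3
New edge 1->4: forward
Forward edge: respects the existing order. Still a DAG, same toposort still valid.
Still a DAG? yes

Answer: yes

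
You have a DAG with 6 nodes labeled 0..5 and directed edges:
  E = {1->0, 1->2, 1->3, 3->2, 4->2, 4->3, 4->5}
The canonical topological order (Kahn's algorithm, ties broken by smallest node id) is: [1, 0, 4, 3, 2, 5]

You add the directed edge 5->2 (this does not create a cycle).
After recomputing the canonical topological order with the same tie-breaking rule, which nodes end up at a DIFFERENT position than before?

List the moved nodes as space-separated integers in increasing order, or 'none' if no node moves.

Answer: 2 5

Derivation:
Old toposort: [1, 0, 4, 3, 2, 5]
Added edge 5->2
Recompute Kahn (smallest-id tiebreak):
  initial in-degrees: [1, 0, 4, 2, 0, 1]
  ready (indeg=0): [1, 4]
  pop 1: indeg[0]->0; indeg[2]->3; indeg[3]->1 | ready=[0, 4] | order so far=[1]
  pop 0: no out-edges | ready=[4] | order so far=[1, 0]
  pop 4: indeg[2]->2; indeg[3]->0; indeg[5]->0 | ready=[3, 5] | order so far=[1, 0, 4]
  pop 3: indeg[2]->1 | ready=[5] | order so far=[1, 0, 4, 3]
  pop 5: indeg[2]->0 | ready=[2] | order so far=[1, 0, 4, 3, 5]
  pop 2: no out-edges | ready=[] | order so far=[1, 0, 4, 3, 5, 2]
New canonical toposort: [1, 0, 4, 3, 5, 2]
Compare positions:
  Node 0: index 1 -> 1 (same)
  Node 1: index 0 -> 0 (same)
  Node 2: index 4 -> 5 (moved)
  Node 3: index 3 -> 3 (same)
  Node 4: index 2 -> 2 (same)
  Node 5: index 5 -> 4 (moved)
Nodes that changed position: 2 5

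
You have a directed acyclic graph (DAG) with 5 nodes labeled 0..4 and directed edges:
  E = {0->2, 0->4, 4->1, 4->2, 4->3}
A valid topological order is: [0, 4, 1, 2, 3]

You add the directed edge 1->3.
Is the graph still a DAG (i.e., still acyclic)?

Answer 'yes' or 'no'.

Given toposort: [0, 4, 1, 2, 3]
Position of 1: index 2; position of 3: index 4
New edge 1->3: forward
Forward edge: respects the existing order. Still a DAG, same toposort still valid.
Still a DAG? yes

Answer: yes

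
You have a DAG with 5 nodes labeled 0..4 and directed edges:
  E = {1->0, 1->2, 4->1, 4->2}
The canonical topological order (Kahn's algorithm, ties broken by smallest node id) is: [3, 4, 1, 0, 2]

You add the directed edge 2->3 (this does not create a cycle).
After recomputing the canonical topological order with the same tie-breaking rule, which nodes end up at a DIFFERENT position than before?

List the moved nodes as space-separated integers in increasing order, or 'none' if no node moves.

Old toposort: [3, 4, 1, 0, 2]
Added edge 2->3
Recompute Kahn (smallest-id tiebreak):
  initial in-degrees: [1, 1, 2, 1, 0]
  ready (indeg=0): [4]
  pop 4: indeg[1]->0; indeg[2]->1 | ready=[1] | order so far=[4]
  pop 1: indeg[0]->0; indeg[2]->0 | ready=[0, 2] | order so far=[4, 1]
  pop 0: no out-edges | ready=[2] | order so far=[4, 1, 0]
  pop 2: indeg[3]->0 | ready=[3] | order so far=[4, 1, 0, 2]
  pop 3: no out-edges | ready=[] | order so far=[4, 1, 0, 2, 3]
New canonical toposort: [4, 1, 0, 2, 3]
Compare positions:
  Node 0: index 3 -> 2 (moved)
  Node 1: index 2 -> 1 (moved)
  Node 2: index 4 -> 3 (moved)
  Node 3: index 0 -> 4 (moved)
  Node 4: index 1 -> 0 (moved)
Nodes that changed position: 0 1 2 3 4

Answer: 0 1 2 3 4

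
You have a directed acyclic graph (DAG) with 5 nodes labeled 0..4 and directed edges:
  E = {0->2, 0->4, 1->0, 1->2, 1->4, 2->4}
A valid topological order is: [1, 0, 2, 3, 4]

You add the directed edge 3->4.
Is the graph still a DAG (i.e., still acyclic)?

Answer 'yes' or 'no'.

Given toposort: [1, 0, 2, 3, 4]
Position of 3: index 3; position of 4: index 4
New edge 3->4: forward
Forward edge: respects the existing order. Still a DAG, same toposort still valid.
Still a DAG? yes

Answer: yes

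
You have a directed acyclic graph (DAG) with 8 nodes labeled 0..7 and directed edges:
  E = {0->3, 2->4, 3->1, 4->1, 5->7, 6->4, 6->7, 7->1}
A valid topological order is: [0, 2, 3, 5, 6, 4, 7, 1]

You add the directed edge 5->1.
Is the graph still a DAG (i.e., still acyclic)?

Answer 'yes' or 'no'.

Answer: yes

Derivation:
Given toposort: [0, 2, 3, 5, 6, 4, 7, 1]
Position of 5: index 3; position of 1: index 7
New edge 5->1: forward
Forward edge: respects the existing order. Still a DAG, same toposort still valid.
Still a DAG? yes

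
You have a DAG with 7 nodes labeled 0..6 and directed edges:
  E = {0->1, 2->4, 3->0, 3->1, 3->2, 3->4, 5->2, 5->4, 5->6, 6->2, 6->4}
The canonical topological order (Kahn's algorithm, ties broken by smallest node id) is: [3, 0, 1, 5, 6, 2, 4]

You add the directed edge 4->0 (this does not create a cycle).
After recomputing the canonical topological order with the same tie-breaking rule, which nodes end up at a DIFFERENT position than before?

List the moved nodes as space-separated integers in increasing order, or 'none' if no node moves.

Answer: 0 1 2 4 5 6

Derivation:
Old toposort: [3, 0, 1, 5, 6, 2, 4]
Added edge 4->0
Recompute Kahn (smallest-id tiebreak):
  initial in-degrees: [2, 2, 3, 0, 4, 0, 1]
  ready (indeg=0): [3, 5]
  pop 3: indeg[0]->1; indeg[1]->1; indeg[2]->2; indeg[4]->3 | ready=[5] | order so far=[3]
  pop 5: indeg[2]->1; indeg[4]->2; indeg[6]->0 | ready=[6] | order so far=[3, 5]
  pop 6: indeg[2]->0; indeg[4]->1 | ready=[2] | order so far=[3, 5, 6]
  pop 2: indeg[4]->0 | ready=[4] | order so far=[3, 5, 6, 2]
  pop 4: indeg[0]->0 | ready=[0] | order so far=[3, 5, 6, 2, 4]
  pop 0: indeg[1]->0 | ready=[1] | order so far=[3, 5, 6, 2, 4, 0]
  pop 1: no out-edges | ready=[] | order so far=[3, 5, 6, 2, 4, 0, 1]
New canonical toposort: [3, 5, 6, 2, 4, 0, 1]
Compare positions:
  Node 0: index 1 -> 5 (moved)
  Node 1: index 2 -> 6 (moved)
  Node 2: index 5 -> 3 (moved)
  Node 3: index 0 -> 0 (same)
  Node 4: index 6 -> 4 (moved)
  Node 5: index 3 -> 1 (moved)
  Node 6: index 4 -> 2 (moved)
Nodes that changed position: 0 1 2 4 5 6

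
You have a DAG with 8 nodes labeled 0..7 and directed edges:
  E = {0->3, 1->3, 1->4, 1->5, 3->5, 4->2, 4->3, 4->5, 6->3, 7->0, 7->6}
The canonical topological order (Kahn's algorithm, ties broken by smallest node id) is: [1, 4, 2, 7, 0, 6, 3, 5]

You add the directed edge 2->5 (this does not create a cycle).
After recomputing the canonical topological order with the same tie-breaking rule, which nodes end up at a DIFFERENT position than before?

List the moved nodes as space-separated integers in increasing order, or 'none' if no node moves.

Old toposort: [1, 4, 2, 7, 0, 6, 3, 5]
Added edge 2->5
Recompute Kahn (smallest-id tiebreak):
  initial in-degrees: [1, 0, 1, 4, 1, 4, 1, 0]
  ready (indeg=0): [1, 7]
  pop 1: indeg[3]->3; indeg[4]->0; indeg[5]->3 | ready=[4, 7] | order so far=[1]
  pop 4: indeg[2]->0; indeg[3]->2; indeg[5]->2 | ready=[2, 7] | order so far=[1, 4]
  pop 2: indeg[5]->1 | ready=[7] | order so far=[1, 4, 2]
  pop 7: indeg[0]->0; indeg[6]->0 | ready=[0, 6] | order so far=[1, 4, 2, 7]
  pop 0: indeg[3]->1 | ready=[6] | order so far=[1, 4, 2, 7, 0]
  pop 6: indeg[3]->0 | ready=[3] | order so far=[1, 4, 2, 7, 0, 6]
  pop 3: indeg[5]->0 | ready=[5] | order so far=[1, 4, 2, 7, 0, 6, 3]
  pop 5: no out-edges | ready=[] | order so far=[1, 4, 2, 7, 0, 6, 3, 5]
New canonical toposort: [1, 4, 2, 7, 0, 6, 3, 5]
Compare positions:
  Node 0: index 4 -> 4 (same)
  Node 1: index 0 -> 0 (same)
  Node 2: index 2 -> 2 (same)
  Node 3: index 6 -> 6 (same)
  Node 4: index 1 -> 1 (same)
  Node 5: index 7 -> 7 (same)
  Node 6: index 5 -> 5 (same)
  Node 7: index 3 -> 3 (same)
Nodes that changed position: none

Answer: none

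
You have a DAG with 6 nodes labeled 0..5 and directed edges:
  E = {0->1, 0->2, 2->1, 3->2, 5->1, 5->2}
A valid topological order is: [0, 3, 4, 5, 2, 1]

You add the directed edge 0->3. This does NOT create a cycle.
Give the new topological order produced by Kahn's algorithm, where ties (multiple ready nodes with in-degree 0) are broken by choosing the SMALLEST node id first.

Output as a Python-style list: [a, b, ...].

Old toposort: [0, 3, 4, 5, 2, 1]
Added edge: 0->3
Position of 0 (0) < position of 3 (1). Old order still valid.
Run Kahn's algorithm (break ties by smallest node id):
  initial in-degrees: [0, 3, 3, 1, 0, 0]
  ready (indeg=0): [0, 4, 5]
  pop 0: indeg[1]->2; indeg[2]->2; indeg[3]->0 | ready=[3, 4, 5] | order so far=[0]
  pop 3: indeg[2]->1 | ready=[4, 5] | order so far=[0, 3]
  pop 4: no out-edges | ready=[5] | order so far=[0, 3, 4]
  pop 5: indeg[1]->1; indeg[2]->0 | ready=[2] | order so far=[0, 3, 4, 5]
  pop 2: indeg[1]->0 | ready=[1] | order so far=[0, 3, 4, 5, 2]
  pop 1: no out-edges | ready=[] | order so far=[0, 3, 4, 5, 2, 1]
  Result: [0, 3, 4, 5, 2, 1]

Answer: [0, 3, 4, 5, 2, 1]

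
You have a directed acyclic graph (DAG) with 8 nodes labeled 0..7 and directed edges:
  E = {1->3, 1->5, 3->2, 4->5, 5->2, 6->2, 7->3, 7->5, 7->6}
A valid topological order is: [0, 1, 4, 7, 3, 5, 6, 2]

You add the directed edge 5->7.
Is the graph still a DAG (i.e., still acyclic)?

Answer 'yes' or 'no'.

Given toposort: [0, 1, 4, 7, 3, 5, 6, 2]
Position of 5: index 5; position of 7: index 3
New edge 5->7: backward (u after v in old order)
Backward edge: old toposort is now invalid. Check if this creates a cycle.
Does 7 already reach 5? Reachable from 7: [2, 3, 5, 6, 7]. YES -> cycle!
Still a DAG? no

Answer: no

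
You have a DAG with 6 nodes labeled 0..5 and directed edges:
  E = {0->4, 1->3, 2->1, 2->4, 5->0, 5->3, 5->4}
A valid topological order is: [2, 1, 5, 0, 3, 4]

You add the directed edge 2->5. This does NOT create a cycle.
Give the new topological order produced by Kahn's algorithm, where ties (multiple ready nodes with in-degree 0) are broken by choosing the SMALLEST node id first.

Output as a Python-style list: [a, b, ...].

Answer: [2, 1, 5, 0, 3, 4]

Derivation:
Old toposort: [2, 1, 5, 0, 3, 4]
Added edge: 2->5
Position of 2 (0) < position of 5 (2). Old order still valid.
Run Kahn's algorithm (break ties by smallest node id):
  initial in-degrees: [1, 1, 0, 2, 3, 1]
  ready (indeg=0): [2]
  pop 2: indeg[1]->0; indeg[4]->2; indeg[5]->0 | ready=[1, 5] | order so far=[2]
  pop 1: indeg[3]->1 | ready=[5] | order so far=[2, 1]
  pop 5: indeg[0]->0; indeg[3]->0; indeg[4]->1 | ready=[0, 3] | order so far=[2, 1, 5]
  pop 0: indeg[4]->0 | ready=[3, 4] | order so far=[2, 1, 5, 0]
  pop 3: no out-edges | ready=[4] | order so far=[2, 1, 5, 0, 3]
  pop 4: no out-edges | ready=[] | order so far=[2, 1, 5, 0, 3, 4]
  Result: [2, 1, 5, 0, 3, 4]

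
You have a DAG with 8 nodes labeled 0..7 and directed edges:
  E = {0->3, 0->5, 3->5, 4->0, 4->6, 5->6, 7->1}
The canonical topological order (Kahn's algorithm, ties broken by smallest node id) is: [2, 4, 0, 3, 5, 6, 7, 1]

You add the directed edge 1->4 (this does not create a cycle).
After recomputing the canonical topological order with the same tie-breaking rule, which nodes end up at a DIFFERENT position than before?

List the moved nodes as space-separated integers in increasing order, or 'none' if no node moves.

Answer: 0 1 3 4 5 6 7

Derivation:
Old toposort: [2, 4, 0, 3, 5, 6, 7, 1]
Added edge 1->4
Recompute Kahn (smallest-id tiebreak):
  initial in-degrees: [1, 1, 0, 1, 1, 2, 2, 0]
  ready (indeg=0): [2, 7]
  pop 2: no out-edges | ready=[7] | order so far=[2]
  pop 7: indeg[1]->0 | ready=[1] | order so far=[2, 7]
  pop 1: indeg[4]->0 | ready=[4] | order so far=[2, 7, 1]
  pop 4: indeg[0]->0; indeg[6]->1 | ready=[0] | order so far=[2, 7, 1, 4]
  pop 0: indeg[3]->0; indeg[5]->1 | ready=[3] | order so far=[2, 7, 1, 4, 0]
  pop 3: indeg[5]->0 | ready=[5] | order so far=[2, 7, 1, 4, 0, 3]
  pop 5: indeg[6]->0 | ready=[6] | order so far=[2, 7, 1, 4, 0, 3, 5]
  pop 6: no out-edges | ready=[] | order so far=[2, 7, 1, 4, 0, 3, 5, 6]
New canonical toposort: [2, 7, 1, 4, 0, 3, 5, 6]
Compare positions:
  Node 0: index 2 -> 4 (moved)
  Node 1: index 7 -> 2 (moved)
  Node 2: index 0 -> 0 (same)
  Node 3: index 3 -> 5 (moved)
  Node 4: index 1 -> 3 (moved)
  Node 5: index 4 -> 6 (moved)
  Node 6: index 5 -> 7 (moved)
  Node 7: index 6 -> 1 (moved)
Nodes that changed position: 0 1 3 4 5 6 7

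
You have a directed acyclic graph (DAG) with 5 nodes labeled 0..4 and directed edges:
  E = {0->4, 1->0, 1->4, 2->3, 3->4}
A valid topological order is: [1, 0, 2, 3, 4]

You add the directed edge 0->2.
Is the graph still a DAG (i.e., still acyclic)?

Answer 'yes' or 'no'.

Given toposort: [1, 0, 2, 3, 4]
Position of 0: index 1; position of 2: index 2
New edge 0->2: forward
Forward edge: respects the existing order. Still a DAG, same toposort still valid.
Still a DAG? yes

Answer: yes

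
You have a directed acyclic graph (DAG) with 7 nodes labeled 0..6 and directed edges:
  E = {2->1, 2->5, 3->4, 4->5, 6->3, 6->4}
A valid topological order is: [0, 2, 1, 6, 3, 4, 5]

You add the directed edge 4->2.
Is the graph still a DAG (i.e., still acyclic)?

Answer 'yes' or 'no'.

Given toposort: [0, 2, 1, 6, 3, 4, 5]
Position of 4: index 5; position of 2: index 1
New edge 4->2: backward (u after v in old order)
Backward edge: old toposort is now invalid. Check if this creates a cycle.
Does 2 already reach 4? Reachable from 2: [1, 2, 5]. NO -> still a DAG (reorder needed).
Still a DAG? yes

Answer: yes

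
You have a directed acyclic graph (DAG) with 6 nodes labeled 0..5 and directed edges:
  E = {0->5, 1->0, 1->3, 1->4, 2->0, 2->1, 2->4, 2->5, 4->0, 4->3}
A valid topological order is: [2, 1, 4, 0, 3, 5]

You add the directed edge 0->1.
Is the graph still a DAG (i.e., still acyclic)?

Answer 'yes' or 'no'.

Answer: no

Derivation:
Given toposort: [2, 1, 4, 0, 3, 5]
Position of 0: index 3; position of 1: index 1
New edge 0->1: backward (u after v in old order)
Backward edge: old toposort is now invalid. Check if this creates a cycle.
Does 1 already reach 0? Reachable from 1: [0, 1, 3, 4, 5]. YES -> cycle!
Still a DAG? no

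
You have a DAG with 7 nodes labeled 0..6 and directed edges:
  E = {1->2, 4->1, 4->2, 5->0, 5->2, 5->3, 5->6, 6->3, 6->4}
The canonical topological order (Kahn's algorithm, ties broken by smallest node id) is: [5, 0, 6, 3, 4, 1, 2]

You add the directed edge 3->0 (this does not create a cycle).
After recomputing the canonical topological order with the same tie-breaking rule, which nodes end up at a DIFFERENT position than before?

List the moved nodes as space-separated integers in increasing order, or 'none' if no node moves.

Answer: 0 3 6

Derivation:
Old toposort: [5, 0, 6, 3, 4, 1, 2]
Added edge 3->0
Recompute Kahn (smallest-id tiebreak):
  initial in-degrees: [2, 1, 3, 2, 1, 0, 1]
  ready (indeg=0): [5]
  pop 5: indeg[0]->1; indeg[2]->2; indeg[3]->1; indeg[6]->0 | ready=[6] | order so far=[5]
  pop 6: indeg[3]->0; indeg[4]->0 | ready=[3, 4] | order so far=[5, 6]
  pop 3: indeg[0]->0 | ready=[0, 4] | order so far=[5, 6, 3]
  pop 0: no out-edges | ready=[4] | order so far=[5, 6, 3, 0]
  pop 4: indeg[1]->0; indeg[2]->1 | ready=[1] | order so far=[5, 6, 3, 0, 4]
  pop 1: indeg[2]->0 | ready=[2] | order so far=[5, 6, 3, 0, 4, 1]
  pop 2: no out-edges | ready=[] | order so far=[5, 6, 3, 0, 4, 1, 2]
New canonical toposort: [5, 6, 3, 0, 4, 1, 2]
Compare positions:
  Node 0: index 1 -> 3 (moved)
  Node 1: index 5 -> 5 (same)
  Node 2: index 6 -> 6 (same)
  Node 3: index 3 -> 2 (moved)
  Node 4: index 4 -> 4 (same)
  Node 5: index 0 -> 0 (same)
  Node 6: index 2 -> 1 (moved)
Nodes that changed position: 0 3 6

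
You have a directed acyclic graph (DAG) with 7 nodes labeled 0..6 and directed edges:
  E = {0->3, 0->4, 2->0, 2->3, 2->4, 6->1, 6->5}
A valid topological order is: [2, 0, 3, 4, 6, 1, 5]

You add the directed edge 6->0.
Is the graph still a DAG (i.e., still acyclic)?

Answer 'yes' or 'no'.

Answer: yes

Derivation:
Given toposort: [2, 0, 3, 4, 6, 1, 5]
Position of 6: index 4; position of 0: index 1
New edge 6->0: backward (u after v in old order)
Backward edge: old toposort is now invalid. Check if this creates a cycle.
Does 0 already reach 6? Reachable from 0: [0, 3, 4]. NO -> still a DAG (reorder needed).
Still a DAG? yes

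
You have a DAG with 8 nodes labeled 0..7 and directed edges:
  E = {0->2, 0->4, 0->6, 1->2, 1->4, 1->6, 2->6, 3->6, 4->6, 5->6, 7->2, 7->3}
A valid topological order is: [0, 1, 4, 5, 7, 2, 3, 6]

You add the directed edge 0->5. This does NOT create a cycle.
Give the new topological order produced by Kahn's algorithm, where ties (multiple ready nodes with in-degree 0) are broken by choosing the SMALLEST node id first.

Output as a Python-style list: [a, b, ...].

Answer: [0, 1, 4, 5, 7, 2, 3, 6]

Derivation:
Old toposort: [0, 1, 4, 5, 7, 2, 3, 6]
Added edge: 0->5
Position of 0 (0) < position of 5 (3). Old order still valid.
Run Kahn's algorithm (break ties by smallest node id):
  initial in-degrees: [0, 0, 3, 1, 2, 1, 6, 0]
  ready (indeg=0): [0, 1, 7]
  pop 0: indeg[2]->2; indeg[4]->1; indeg[5]->0; indeg[6]->5 | ready=[1, 5, 7] | order so far=[0]
  pop 1: indeg[2]->1; indeg[4]->0; indeg[6]->4 | ready=[4, 5, 7] | order so far=[0, 1]
  pop 4: indeg[6]->3 | ready=[5, 7] | order so far=[0, 1, 4]
  pop 5: indeg[6]->2 | ready=[7] | order so far=[0, 1, 4, 5]
  pop 7: indeg[2]->0; indeg[3]->0 | ready=[2, 3] | order so far=[0, 1, 4, 5, 7]
  pop 2: indeg[6]->1 | ready=[3] | order so far=[0, 1, 4, 5, 7, 2]
  pop 3: indeg[6]->0 | ready=[6] | order so far=[0, 1, 4, 5, 7, 2, 3]
  pop 6: no out-edges | ready=[] | order so far=[0, 1, 4, 5, 7, 2, 3, 6]
  Result: [0, 1, 4, 5, 7, 2, 3, 6]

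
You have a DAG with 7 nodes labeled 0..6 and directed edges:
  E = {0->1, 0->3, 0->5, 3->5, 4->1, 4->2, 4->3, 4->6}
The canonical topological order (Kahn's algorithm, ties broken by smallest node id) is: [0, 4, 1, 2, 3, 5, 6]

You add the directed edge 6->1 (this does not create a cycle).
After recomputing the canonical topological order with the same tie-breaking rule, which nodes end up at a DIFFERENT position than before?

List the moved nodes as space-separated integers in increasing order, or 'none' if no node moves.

Old toposort: [0, 4, 1, 2, 3, 5, 6]
Added edge 6->1
Recompute Kahn (smallest-id tiebreak):
  initial in-degrees: [0, 3, 1, 2, 0, 2, 1]
  ready (indeg=0): [0, 4]
  pop 0: indeg[1]->2; indeg[3]->1; indeg[5]->1 | ready=[4] | order so far=[0]
  pop 4: indeg[1]->1; indeg[2]->0; indeg[3]->0; indeg[6]->0 | ready=[2, 3, 6] | order so far=[0, 4]
  pop 2: no out-edges | ready=[3, 6] | order so far=[0, 4, 2]
  pop 3: indeg[5]->0 | ready=[5, 6] | order so far=[0, 4, 2, 3]
  pop 5: no out-edges | ready=[6] | order so far=[0, 4, 2, 3, 5]
  pop 6: indeg[1]->0 | ready=[1] | order so far=[0, 4, 2, 3, 5, 6]
  pop 1: no out-edges | ready=[] | order so far=[0, 4, 2, 3, 5, 6, 1]
New canonical toposort: [0, 4, 2, 3, 5, 6, 1]
Compare positions:
  Node 0: index 0 -> 0 (same)
  Node 1: index 2 -> 6 (moved)
  Node 2: index 3 -> 2 (moved)
  Node 3: index 4 -> 3 (moved)
  Node 4: index 1 -> 1 (same)
  Node 5: index 5 -> 4 (moved)
  Node 6: index 6 -> 5 (moved)
Nodes that changed position: 1 2 3 5 6

Answer: 1 2 3 5 6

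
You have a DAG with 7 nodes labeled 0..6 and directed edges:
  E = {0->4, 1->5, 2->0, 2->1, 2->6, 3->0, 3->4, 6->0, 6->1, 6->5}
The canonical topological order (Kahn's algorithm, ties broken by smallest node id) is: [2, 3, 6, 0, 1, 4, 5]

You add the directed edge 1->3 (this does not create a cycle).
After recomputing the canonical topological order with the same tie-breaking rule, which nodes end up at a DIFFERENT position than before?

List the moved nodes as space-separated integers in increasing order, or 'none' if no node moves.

Old toposort: [2, 3, 6, 0, 1, 4, 5]
Added edge 1->3
Recompute Kahn (smallest-id tiebreak):
  initial in-degrees: [3, 2, 0, 1, 2, 2, 1]
  ready (indeg=0): [2]
  pop 2: indeg[0]->2; indeg[1]->1; indeg[6]->0 | ready=[6] | order so far=[2]
  pop 6: indeg[0]->1; indeg[1]->0; indeg[5]->1 | ready=[1] | order so far=[2, 6]
  pop 1: indeg[3]->0; indeg[5]->0 | ready=[3, 5] | order so far=[2, 6, 1]
  pop 3: indeg[0]->0; indeg[4]->1 | ready=[0, 5] | order so far=[2, 6, 1, 3]
  pop 0: indeg[4]->0 | ready=[4, 5] | order so far=[2, 6, 1, 3, 0]
  pop 4: no out-edges | ready=[5] | order so far=[2, 6, 1, 3, 0, 4]
  pop 5: no out-edges | ready=[] | order so far=[2, 6, 1, 3, 0, 4, 5]
New canonical toposort: [2, 6, 1, 3, 0, 4, 5]
Compare positions:
  Node 0: index 3 -> 4 (moved)
  Node 1: index 4 -> 2 (moved)
  Node 2: index 0 -> 0 (same)
  Node 3: index 1 -> 3 (moved)
  Node 4: index 5 -> 5 (same)
  Node 5: index 6 -> 6 (same)
  Node 6: index 2 -> 1 (moved)
Nodes that changed position: 0 1 3 6

Answer: 0 1 3 6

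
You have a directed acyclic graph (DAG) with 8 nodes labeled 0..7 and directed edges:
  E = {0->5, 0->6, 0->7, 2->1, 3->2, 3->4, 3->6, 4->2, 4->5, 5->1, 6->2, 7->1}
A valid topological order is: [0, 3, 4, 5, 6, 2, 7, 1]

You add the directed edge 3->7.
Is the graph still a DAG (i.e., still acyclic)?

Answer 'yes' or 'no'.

Given toposort: [0, 3, 4, 5, 6, 2, 7, 1]
Position of 3: index 1; position of 7: index 6
New edge 3->7: forward
Forward edge: respects the existing order. Still a DAG, same toposort still valid.
Still a DAG? yes

Answer: yes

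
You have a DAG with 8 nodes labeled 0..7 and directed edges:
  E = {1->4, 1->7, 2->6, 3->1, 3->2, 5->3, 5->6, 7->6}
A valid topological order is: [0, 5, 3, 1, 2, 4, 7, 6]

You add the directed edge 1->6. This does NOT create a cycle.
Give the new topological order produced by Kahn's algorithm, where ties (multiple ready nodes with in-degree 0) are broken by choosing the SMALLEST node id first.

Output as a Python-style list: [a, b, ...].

Old toposort: [0, 5, 3, 1, 2, 4, 7, 6]
Added edge: 1->6
Position of 1 (3) < position of 6 (7). Old order still valid.
Run Kahn's algorithm (break ties by smallest node id):
  initial in-degrees: [0, 1, 1, 1, 1, 0, 4, 1]
  ready (indeg=0): [0, 5]
  pop 0: no out-edges | ready=[5] | order so far=[0]
  pop 5: indeg[3]->0; indeg[6]->3 | ready=[3] | order so far=[0, 5]
  pop 3: indeg[1]->0; indeg[2]->0 | ready=[1, 2] | order so far=[0, 5, 3]
  pop 1: indeg[4]->0; indeg[6]->2; indeg[7]->0 | ready=[2, 4, 7] | order so far=[0, 5, 3, 1]
  pop 2: indeg[6]->1 | ready=[4, 7] | order so far=[0, 5, 3, 1, 2]
  pop 4: no out-edges | ready=[7] | order so far=[0, 5, 3, 1, 2, 4]
  pop 7: indeg[6]->0 | ready=[6] | order so far=[0, 5, 3, 1, 2, 4, 7]
  pop 6: no out-edges | ready=[] | order so far=[0, 5, 3, 1, 2, 4, 7, 6]
  Result: [0, 5, 3, 1, 2, 4, 7, 6]

Answer: [0, 5, 3, 1, 2, 4, 7, 6]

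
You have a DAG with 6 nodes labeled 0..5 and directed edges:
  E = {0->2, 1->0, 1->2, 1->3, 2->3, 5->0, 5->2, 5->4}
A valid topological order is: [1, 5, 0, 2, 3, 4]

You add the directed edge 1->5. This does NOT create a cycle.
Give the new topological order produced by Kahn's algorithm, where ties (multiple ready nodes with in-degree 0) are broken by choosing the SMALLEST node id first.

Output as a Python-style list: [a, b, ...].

Answer: [1, 5, 0, 2, 3, 4]

Derivation:
Old toposort: [1, 5, 0, 2, 3, 4]
Added edge: 1->5
Position of 1 (0) < position of 5 (1). Old order still valid.
Run Kahn's algorithm (break ties by smallest node id):
  initial in-degrees: [2, 0, 3, 2, 1, 1]
  ready (indeg=0): [1]
  pop 1: indeg[0]->1; indeg[2]->2; indeg[3]->1; indeg[5]->0 | ready=[5] | order so far=[1]
  pop 5: indeg[0]->0; indeg[2]->1; indeg[4]->0 | ready=[0, 4] | order so far=[1, 5]
  pop 0: indeg[2]->0 | ready=[2, 4] | order so far=[1, 5, 0]
  pop 2: indeg[3]->0 | ready=[3, 4] | order so far=[1, 5, 0, 2]
  pop 3: no out-edges | ready=[4] | order so far=[1, 5, 0, 2, 3]
  pop 4: no out-edges | ready=[] | order so far=[1, 5, 0, 2, 3, 4]
  Result: [1, 5, 0, 2, 3, 4]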